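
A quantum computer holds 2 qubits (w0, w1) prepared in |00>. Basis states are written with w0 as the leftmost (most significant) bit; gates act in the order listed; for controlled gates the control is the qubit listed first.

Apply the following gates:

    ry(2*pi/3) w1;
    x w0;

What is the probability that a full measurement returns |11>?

A full measurement returns |11> with probability 3/4.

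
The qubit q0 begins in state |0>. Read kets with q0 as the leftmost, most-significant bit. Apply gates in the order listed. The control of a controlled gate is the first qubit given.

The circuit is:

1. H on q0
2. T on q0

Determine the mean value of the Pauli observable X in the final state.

The observable X averages to sqrt(2)/2.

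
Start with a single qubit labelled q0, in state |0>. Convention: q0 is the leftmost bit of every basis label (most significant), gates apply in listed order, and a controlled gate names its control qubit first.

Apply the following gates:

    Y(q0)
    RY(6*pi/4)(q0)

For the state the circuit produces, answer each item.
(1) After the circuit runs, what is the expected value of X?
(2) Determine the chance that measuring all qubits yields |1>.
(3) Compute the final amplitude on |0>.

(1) The expectation value of X is 1.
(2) Outcome |1> occurs with probability 1/2.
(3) |0> carries amplitude -sqrt(2)*I/2 in the final state.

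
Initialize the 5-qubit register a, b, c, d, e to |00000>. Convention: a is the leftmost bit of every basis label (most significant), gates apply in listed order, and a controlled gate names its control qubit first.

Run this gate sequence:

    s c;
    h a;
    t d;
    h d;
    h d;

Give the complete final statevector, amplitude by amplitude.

After the circuit, the state carries amplitude sqrt(2)/2 on |00000>, sqrt(2)/2 on |10000>, and 0 on every other basis state. Key observation: gates 4-5 undo each other exactly, leaving only the rest of the circuit to track.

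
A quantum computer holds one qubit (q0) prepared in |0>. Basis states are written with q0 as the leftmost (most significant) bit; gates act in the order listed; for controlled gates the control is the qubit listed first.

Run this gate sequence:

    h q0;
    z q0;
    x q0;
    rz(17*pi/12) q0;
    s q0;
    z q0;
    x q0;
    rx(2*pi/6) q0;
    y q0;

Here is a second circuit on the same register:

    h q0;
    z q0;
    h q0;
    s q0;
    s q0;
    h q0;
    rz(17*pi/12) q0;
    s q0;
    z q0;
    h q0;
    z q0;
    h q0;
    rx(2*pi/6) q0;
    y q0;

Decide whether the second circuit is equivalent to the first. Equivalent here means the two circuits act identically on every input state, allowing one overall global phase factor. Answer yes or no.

Yes — the two circuits implement the same unitary up to a global phase.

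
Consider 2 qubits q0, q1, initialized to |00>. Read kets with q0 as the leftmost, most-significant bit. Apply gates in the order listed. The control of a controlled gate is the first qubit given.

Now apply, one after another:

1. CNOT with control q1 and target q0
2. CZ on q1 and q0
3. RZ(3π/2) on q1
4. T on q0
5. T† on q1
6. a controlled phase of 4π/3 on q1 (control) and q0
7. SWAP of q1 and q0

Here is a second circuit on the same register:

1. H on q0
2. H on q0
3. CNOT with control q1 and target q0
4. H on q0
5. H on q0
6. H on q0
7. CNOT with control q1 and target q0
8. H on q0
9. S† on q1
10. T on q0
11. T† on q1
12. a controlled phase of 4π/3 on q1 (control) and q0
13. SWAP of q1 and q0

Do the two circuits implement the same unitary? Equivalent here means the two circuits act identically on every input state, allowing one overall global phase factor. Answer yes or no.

Yes, they are equivalent — the unitaries differ by at most a global phase.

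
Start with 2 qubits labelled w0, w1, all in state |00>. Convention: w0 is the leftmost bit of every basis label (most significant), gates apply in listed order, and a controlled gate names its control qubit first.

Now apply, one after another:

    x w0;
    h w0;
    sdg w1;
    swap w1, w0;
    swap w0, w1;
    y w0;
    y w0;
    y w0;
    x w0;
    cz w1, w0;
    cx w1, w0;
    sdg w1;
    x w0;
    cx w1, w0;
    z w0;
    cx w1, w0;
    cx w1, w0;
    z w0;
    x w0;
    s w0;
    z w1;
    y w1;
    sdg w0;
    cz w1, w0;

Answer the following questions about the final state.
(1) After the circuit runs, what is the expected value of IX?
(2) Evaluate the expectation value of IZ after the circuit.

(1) The observable IX averages to 0.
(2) The expectation value of IZ is -1.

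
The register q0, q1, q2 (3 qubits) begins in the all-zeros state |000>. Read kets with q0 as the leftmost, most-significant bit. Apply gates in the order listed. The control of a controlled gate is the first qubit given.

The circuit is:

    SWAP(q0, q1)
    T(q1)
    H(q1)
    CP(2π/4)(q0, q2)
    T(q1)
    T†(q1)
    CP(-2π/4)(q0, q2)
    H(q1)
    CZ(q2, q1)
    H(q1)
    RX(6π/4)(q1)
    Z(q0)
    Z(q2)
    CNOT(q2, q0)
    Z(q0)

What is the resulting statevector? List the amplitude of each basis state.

After the circuit, the state carries amplitude -1/2 - I/2 on |000>, -1/2 - I/2 on |010>, and 0 on every other basis state. Key observation: steps 3-8 multiply out to the identity, so the circuit reduces to the remaining gates.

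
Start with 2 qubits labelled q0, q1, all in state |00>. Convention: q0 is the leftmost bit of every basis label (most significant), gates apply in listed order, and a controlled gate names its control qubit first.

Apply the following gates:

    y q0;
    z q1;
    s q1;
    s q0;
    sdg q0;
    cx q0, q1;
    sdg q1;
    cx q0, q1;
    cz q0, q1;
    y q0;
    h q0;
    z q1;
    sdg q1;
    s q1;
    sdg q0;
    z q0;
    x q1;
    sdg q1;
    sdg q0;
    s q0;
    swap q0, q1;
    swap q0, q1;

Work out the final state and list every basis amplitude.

The final amplitudes are 0 on |00>, -sqrt(2)/2 on |01>, 0 on |10>, -sqrt(2)*I/2 on |11>.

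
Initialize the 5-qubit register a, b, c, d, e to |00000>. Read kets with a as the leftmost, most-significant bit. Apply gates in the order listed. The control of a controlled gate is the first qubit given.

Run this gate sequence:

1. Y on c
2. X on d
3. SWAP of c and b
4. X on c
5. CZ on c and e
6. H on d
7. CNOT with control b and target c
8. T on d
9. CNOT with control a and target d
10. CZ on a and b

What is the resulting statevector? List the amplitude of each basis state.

The resulting statevector has amplitude sqrt(2)*I/2 on |01000>, -sqrt(2)*exp(3*I*pi/4)/2 on |01010>, and 0 on every other basis state.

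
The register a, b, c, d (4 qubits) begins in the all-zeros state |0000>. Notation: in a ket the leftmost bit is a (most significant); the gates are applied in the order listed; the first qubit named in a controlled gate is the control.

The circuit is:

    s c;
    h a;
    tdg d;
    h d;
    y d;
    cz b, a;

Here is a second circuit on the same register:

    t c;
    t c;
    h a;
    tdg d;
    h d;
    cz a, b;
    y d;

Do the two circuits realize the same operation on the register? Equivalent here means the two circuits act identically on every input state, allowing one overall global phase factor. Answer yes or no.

Yes, they are equivalent — the unitaries differ by at most a global phase.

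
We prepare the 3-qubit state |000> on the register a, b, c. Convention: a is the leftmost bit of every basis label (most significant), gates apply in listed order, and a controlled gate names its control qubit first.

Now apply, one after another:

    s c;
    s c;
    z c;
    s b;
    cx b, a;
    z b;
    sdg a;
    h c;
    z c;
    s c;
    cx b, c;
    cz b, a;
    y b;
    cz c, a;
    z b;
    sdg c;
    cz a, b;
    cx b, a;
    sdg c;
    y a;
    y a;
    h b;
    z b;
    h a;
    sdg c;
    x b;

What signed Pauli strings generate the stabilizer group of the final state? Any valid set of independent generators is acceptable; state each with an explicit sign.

One valid set of independent stabilizer generators is -XII, +IXI, +IIX (any independent generating set of the same group is equally correct).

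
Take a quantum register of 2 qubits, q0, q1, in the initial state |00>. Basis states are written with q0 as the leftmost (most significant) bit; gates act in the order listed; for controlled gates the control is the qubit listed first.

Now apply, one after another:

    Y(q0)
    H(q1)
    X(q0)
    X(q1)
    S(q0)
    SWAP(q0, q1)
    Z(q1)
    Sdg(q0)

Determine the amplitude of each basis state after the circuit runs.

After the circuit, the state carries amplitude sqrt(2)*I/2 on |00>, 0 on |01>, sqrt(2)/2 on |10>, 0 on |11>.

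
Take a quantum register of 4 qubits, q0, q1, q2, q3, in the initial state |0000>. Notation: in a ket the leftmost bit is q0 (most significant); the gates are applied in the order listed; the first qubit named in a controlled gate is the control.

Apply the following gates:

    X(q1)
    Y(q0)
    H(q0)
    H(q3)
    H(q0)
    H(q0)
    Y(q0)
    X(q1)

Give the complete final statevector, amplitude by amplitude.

After the circuit, the state carries amplitude -1/2 on |0000>, -1/2 on |0001>, -1/2 on |1000>, -1/2 on |1001>, and 0 on every other basis state.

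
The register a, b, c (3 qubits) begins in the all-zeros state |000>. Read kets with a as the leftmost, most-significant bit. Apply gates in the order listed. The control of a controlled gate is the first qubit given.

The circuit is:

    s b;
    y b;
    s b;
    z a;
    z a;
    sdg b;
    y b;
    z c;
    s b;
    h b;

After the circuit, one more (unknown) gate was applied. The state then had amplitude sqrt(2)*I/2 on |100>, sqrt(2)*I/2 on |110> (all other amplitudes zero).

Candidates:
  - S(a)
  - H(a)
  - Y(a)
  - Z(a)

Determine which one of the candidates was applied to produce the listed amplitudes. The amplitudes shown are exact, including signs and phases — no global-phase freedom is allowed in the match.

The applied gate was Y(a). Key observation: steps 2-7 multiply out to the identity, so the circuit reduces to the remaining gates.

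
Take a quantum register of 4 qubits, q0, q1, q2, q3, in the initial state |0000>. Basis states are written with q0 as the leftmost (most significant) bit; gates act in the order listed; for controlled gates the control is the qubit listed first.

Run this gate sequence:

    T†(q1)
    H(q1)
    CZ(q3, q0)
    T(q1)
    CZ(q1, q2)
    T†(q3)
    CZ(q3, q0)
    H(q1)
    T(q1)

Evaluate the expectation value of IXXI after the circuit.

The observable IXXI averages to 0.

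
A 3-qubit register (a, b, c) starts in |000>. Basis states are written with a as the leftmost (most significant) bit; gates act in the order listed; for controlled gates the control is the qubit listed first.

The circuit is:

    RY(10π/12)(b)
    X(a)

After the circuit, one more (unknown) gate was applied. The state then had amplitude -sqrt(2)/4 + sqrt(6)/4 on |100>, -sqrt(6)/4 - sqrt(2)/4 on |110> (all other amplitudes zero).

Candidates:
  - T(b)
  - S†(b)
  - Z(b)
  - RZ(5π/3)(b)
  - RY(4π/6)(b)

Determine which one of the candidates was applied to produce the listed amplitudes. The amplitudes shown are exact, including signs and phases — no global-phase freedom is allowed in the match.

It was Z(b) that produced the state shown.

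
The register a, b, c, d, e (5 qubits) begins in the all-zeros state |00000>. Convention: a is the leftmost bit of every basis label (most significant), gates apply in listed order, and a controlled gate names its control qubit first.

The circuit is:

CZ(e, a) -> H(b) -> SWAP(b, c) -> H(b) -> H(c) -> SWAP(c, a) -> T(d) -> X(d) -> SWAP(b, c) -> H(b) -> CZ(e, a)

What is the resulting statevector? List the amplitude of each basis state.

The final amplitudes are 1/2 on |00010>, 1/2 on |00110>, 1/2 on |01010>, 1/2 on |01110>, and 0 on every other basis state.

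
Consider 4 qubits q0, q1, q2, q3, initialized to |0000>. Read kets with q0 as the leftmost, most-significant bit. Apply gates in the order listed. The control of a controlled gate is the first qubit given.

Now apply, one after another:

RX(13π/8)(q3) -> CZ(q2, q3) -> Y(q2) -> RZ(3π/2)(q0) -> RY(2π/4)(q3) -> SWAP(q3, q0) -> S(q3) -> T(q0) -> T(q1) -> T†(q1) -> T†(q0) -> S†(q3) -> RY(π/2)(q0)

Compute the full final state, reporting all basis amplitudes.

After the circuit, the state carries amplitude exp(I*pi/4)*sin(3*pi/16) on |0010>, exp(3*I*pi/4)*cos(3*pi/16) on |1010>, and 0 on every other basis state. Key observation: gates 7-12 undo each other exactly, leaving only the rest of the circuit to track.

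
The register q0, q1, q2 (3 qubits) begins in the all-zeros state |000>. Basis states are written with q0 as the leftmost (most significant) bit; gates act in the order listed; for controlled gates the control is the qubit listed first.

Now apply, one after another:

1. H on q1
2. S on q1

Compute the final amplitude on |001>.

|001> carries amplitude 0 in the final state.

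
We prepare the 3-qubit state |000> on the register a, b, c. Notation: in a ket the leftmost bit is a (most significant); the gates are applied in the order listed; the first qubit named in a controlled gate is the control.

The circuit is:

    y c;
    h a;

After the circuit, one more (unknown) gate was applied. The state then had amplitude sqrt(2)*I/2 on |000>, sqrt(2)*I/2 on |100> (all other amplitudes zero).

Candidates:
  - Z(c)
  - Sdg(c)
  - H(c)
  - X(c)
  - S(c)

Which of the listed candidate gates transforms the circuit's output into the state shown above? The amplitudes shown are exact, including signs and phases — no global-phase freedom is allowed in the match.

It was X(c) that produced the state shown.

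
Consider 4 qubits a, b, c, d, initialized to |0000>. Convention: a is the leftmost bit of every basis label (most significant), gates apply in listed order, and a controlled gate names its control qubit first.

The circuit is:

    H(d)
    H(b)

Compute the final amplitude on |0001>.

The amplitude on |0001> is 1/2.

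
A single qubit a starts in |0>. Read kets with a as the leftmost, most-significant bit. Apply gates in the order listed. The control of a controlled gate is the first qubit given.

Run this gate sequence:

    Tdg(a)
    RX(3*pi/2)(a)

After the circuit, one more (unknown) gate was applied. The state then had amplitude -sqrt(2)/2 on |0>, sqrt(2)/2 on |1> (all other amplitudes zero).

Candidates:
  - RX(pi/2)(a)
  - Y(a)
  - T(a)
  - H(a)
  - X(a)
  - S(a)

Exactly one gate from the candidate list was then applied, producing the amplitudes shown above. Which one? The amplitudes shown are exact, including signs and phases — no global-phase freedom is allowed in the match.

The unique candidate consistent with the amplitudes is S(a).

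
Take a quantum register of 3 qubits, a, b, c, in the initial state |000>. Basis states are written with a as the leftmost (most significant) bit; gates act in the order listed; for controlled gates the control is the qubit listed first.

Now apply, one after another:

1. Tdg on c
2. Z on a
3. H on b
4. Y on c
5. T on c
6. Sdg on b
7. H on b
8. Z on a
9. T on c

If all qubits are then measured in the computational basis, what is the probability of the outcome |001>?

A full measurement returns |001> with probability 1/2.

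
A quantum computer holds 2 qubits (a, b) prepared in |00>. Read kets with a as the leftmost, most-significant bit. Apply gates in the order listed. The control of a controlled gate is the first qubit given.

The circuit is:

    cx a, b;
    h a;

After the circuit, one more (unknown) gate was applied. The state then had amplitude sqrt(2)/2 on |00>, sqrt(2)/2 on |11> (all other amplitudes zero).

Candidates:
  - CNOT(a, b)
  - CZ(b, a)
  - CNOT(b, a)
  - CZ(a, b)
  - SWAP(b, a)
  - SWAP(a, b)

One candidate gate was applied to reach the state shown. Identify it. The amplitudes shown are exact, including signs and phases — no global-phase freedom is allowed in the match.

The unique candidate consistent with the amplitudes is CNOT(a, b).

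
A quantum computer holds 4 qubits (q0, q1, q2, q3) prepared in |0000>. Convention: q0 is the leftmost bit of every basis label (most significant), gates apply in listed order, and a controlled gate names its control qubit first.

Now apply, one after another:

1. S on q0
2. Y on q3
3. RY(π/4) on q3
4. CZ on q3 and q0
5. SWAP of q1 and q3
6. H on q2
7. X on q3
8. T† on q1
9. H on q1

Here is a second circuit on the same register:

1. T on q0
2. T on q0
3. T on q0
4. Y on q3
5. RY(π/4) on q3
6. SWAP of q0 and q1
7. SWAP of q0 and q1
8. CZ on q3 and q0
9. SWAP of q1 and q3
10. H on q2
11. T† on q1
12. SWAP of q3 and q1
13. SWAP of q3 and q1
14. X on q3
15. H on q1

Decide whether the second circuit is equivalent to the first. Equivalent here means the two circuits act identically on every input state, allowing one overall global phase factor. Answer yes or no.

No — the two circuits implement different unitaries, even allowing a global phase.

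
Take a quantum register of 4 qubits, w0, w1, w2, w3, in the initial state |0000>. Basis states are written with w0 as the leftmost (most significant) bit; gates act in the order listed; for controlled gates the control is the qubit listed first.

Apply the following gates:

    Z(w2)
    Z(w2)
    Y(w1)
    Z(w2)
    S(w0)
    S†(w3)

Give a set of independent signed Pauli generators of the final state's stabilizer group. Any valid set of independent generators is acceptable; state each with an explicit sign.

The final state is stabilized by the group generated by +ZIII, -IZII, +IIZI, +IIIZ; other independent generating sets are equally valid.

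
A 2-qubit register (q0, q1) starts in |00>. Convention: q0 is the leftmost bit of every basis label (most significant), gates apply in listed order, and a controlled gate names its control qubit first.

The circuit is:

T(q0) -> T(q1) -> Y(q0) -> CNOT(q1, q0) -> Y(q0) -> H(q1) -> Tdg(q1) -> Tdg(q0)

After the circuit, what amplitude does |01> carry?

The final state's coefficient on |01> equals -sqrt(2)*exp(3*I*pi/4)/2.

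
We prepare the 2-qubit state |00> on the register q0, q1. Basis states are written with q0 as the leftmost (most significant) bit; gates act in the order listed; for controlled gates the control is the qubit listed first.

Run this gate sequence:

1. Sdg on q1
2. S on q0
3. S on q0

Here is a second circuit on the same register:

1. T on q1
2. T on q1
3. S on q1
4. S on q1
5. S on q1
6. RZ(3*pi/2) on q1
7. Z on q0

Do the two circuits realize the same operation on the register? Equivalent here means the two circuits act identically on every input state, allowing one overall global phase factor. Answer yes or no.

Yes, they are equivalent — the unitaries differ by at most a global phase.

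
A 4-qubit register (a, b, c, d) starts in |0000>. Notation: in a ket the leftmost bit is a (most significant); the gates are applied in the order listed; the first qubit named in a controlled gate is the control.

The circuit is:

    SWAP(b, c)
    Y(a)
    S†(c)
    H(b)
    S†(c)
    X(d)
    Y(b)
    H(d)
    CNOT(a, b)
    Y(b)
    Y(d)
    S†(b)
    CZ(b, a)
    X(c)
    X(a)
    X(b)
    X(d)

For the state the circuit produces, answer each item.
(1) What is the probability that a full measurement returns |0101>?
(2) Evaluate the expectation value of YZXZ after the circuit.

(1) The probability of measuring |0101> is 0.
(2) The observable YZXZ averages to 0.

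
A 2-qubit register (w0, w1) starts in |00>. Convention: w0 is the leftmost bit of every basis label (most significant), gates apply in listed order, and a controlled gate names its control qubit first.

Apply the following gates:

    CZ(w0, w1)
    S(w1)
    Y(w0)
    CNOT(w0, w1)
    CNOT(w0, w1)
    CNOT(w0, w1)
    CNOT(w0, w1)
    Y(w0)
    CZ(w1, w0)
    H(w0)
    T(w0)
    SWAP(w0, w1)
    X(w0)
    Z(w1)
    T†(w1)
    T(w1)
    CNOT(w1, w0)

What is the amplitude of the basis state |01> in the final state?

The amplitude on |01> is -sqrt(2)*exp(I*pi/4)/2. Key observation: steps 3-8 multiply out to the identity, so the circuit reduces to the remaining gates.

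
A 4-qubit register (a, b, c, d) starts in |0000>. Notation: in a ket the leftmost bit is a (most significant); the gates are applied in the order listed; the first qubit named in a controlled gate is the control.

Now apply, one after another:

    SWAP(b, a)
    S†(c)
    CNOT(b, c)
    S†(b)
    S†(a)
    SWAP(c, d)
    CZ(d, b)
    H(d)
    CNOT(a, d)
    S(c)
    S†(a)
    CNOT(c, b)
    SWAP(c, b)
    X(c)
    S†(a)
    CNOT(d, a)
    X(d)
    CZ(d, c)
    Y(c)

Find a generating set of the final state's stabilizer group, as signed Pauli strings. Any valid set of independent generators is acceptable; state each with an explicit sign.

The stabilizer group can be generated by -XIIX, -ZIIZ, +IZII, +IIZI, among other valid generating sets.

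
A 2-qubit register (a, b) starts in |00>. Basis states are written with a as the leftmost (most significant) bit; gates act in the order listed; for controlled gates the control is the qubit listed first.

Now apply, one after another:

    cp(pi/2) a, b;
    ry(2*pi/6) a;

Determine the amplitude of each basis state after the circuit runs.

The final amplitudes are sqrt(3)/2 on |00>, 0 on |01>, 1/2 on |10>, 0 on |11>.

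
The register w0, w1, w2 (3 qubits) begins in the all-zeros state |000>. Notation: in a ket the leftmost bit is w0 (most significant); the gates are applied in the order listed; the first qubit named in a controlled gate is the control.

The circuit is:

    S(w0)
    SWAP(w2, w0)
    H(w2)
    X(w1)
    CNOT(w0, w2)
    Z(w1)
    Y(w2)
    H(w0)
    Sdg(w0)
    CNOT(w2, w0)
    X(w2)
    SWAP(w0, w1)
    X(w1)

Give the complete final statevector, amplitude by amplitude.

The resulting statevector has amplitude 0 on |000>, 0 on |001>, 0 on |010>, 0 on |011>, -I/2 on |100>, 1/2 on |101>, -1/2 on |110>, I/2 on |111>.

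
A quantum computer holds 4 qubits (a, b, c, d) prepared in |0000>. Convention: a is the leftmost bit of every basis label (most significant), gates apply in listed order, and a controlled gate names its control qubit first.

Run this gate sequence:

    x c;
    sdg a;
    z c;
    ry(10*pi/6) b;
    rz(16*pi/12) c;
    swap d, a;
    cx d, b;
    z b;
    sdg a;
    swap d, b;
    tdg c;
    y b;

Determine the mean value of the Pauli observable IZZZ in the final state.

The observable IZZZ averages to 1/2.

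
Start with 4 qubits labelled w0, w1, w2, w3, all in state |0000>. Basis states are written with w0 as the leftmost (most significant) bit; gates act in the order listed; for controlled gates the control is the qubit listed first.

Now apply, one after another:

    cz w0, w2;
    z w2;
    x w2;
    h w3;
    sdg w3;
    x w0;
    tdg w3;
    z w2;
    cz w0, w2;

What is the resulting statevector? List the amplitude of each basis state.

After the circuit, the state carries amplitude sqrt(2)/2 on |1010>, -sqrt(2)*exp(I*pi/4)/2 on |1011>, and 0 on every other basis state.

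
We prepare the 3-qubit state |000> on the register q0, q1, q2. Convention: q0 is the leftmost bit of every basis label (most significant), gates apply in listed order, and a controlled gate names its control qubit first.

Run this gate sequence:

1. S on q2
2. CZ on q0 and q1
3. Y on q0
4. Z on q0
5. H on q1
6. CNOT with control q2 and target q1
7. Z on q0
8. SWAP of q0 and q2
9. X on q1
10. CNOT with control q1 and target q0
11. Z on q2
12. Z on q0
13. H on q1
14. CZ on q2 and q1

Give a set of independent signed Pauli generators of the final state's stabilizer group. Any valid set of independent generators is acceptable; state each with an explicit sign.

One valid set of independent stabilizer generators is -XZI, -ZXI, -IIZ (any independent generating set of the same group is equally correct).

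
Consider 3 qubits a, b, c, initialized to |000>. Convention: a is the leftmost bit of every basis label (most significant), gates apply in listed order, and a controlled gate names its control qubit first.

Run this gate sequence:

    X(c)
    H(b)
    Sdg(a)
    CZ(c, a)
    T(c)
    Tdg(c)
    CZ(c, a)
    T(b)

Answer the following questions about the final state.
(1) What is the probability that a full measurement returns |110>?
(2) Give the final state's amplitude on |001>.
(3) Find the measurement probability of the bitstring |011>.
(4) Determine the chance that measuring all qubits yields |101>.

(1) A full measurement returns |110> with probability 0.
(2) |001> carries amplitude sqrt(2)/2 in the final state.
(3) Outcome |011> occurs with probability 1/2.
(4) A full measurement returns |101> with probability 0.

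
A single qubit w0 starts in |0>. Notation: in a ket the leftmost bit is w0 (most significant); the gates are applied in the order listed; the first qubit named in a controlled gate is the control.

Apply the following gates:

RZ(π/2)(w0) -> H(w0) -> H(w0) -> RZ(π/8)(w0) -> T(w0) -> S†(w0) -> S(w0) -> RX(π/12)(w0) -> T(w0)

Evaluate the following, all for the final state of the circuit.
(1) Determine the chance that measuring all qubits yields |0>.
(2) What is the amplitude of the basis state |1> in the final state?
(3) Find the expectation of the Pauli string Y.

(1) A full measurement returns |0> with probability sqrt(2)/8 + sqrt(6)/8 + 1/2.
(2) The final state's coefficient on |1> equals -I*sqrt(sqrt(2)/4 + 1/2)*exp(-I*pi/16)/2 + sqrt(3)*I*sqrt(1/2 - sqrt(2)/4)*exp(-I*pi/16)/2.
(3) The expectation value of Y is 1/4 - sqrt(3)/4.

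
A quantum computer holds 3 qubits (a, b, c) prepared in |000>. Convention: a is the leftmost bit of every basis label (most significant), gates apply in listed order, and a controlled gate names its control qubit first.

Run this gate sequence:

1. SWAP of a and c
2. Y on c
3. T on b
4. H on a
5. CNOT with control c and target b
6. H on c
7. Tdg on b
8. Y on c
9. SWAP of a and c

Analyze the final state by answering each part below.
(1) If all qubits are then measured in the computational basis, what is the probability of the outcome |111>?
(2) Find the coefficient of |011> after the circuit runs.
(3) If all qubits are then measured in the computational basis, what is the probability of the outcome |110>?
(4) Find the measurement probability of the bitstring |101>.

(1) A full measurement returns |111> with probability 1/4.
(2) |011> carries amplitude exp(3*I*pi/4)/2 in the final state.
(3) The probability of measuring |110> is 1/4.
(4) The probability of measuring |101> is 0.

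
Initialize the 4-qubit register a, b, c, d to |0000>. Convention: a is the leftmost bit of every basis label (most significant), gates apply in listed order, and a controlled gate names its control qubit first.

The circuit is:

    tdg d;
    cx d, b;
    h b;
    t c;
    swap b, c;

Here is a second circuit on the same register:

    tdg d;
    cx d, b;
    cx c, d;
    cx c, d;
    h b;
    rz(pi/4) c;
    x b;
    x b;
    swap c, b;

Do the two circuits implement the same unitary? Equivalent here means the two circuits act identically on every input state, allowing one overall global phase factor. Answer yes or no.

Yes, they are equivalent — the unitaries differ by at most a global phase.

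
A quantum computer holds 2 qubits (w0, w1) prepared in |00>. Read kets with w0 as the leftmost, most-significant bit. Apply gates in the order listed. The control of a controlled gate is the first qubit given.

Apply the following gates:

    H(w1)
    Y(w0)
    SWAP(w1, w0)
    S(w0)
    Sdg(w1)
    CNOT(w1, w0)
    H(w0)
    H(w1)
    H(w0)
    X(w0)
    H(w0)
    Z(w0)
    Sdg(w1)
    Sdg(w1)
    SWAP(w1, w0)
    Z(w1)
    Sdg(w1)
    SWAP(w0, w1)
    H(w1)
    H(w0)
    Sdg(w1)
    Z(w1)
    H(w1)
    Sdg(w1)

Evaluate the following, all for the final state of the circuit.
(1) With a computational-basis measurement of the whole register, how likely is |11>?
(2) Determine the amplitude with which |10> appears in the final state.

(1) A full measurement returns |11> with probability 1/2. Key observation: gates 9-12 undo each other exactly, leaving only the rest of the circuit to track.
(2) |10> carries amplitude 1/2 + I/2 in the final state.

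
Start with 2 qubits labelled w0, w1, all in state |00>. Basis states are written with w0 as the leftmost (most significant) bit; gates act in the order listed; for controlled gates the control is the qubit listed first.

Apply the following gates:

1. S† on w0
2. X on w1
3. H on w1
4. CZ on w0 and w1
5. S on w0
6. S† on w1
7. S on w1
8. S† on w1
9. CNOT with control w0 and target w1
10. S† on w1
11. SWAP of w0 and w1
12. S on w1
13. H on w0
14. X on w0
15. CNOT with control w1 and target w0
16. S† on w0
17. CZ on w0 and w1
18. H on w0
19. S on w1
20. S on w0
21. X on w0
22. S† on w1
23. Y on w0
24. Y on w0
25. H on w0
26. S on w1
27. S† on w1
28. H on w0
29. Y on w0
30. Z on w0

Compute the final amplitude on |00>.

The final state's coefficient on |00> equals -sqrt(2)/2.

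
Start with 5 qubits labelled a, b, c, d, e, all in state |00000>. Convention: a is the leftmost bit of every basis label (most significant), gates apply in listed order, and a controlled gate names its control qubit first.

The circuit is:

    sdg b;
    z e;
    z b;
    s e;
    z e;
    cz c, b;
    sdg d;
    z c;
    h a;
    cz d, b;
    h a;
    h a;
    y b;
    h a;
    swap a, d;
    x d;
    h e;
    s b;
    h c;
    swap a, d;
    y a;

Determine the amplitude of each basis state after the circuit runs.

The resulting statevector has amplitude I/2 on |01000>, I/2 on |01001>, I/2 on |01100>, I/2 on |01101>, and 0 on every other basis state. Key observation: the block from step 11 through step 12 cancels to the identity and can be dropped.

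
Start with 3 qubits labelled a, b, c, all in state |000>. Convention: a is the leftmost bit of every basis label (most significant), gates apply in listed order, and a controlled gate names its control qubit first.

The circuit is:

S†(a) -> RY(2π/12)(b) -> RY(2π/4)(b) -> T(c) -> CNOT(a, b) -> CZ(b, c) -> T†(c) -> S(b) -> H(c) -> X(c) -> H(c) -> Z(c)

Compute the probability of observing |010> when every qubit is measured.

The probability of measuring |010> is 3/4. Key observation: gates 9-12 undo each other exactly, leaving only the rest of the circuit to track.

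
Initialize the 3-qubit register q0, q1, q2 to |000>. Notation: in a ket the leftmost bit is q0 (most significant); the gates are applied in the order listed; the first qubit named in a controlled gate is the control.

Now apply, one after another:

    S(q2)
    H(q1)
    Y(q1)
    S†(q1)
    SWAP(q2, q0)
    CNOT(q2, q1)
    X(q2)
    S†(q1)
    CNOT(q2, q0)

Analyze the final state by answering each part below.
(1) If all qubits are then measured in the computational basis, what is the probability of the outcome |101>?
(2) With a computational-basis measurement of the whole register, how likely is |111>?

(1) Outcome |101> occurs with probability 1/2.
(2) A full measurement returns |111> with probability 1/2.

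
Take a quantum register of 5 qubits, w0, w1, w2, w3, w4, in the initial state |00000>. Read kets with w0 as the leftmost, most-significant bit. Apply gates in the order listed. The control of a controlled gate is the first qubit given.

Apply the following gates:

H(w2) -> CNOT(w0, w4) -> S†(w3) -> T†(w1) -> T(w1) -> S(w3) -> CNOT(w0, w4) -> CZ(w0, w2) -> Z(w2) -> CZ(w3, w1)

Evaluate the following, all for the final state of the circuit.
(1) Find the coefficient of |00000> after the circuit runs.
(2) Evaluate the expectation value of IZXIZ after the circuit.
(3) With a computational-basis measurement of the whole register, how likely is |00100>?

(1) The final state's coefficient on |00000> equals sqrt(2)/2. Key observation: gates 2-7 undo each other exactly, leaving only the rest of the circuit to track.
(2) The expectation value of IZXIZ is -1.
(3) Outcome |00100> occurs with probability 1/2.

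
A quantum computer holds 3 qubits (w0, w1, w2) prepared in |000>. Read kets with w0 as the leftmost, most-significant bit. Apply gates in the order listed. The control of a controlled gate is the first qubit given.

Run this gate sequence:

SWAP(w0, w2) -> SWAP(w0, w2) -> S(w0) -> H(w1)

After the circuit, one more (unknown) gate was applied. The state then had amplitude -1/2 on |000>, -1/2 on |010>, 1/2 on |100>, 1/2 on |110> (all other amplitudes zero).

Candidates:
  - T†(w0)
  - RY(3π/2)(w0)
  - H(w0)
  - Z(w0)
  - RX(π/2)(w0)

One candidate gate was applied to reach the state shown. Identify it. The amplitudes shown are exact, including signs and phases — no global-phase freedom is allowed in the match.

The unique candidate consistent with the amplitudes is RY(3π/2)(w0). Key observation: the block from step 1 through step 2 cancels to the identity and can be dropped.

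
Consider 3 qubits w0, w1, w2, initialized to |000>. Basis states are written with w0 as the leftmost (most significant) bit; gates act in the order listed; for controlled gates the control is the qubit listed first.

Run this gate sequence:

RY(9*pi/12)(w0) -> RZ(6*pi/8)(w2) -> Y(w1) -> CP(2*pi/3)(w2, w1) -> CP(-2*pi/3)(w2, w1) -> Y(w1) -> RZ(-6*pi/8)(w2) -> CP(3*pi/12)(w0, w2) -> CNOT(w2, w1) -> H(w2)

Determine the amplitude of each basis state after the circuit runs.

The resulting statevector has amplitude sqrt(4 - 2*sqrt(2))/4 on |000>, sqrt(4 - 2*sqrt(2))/4 on |001>, 0 on |010>, 0 on |011>, sqrt(2*sqrt(2) + 4)/4 on |100>, sqrt(2*sqrt(2) + 4)/4 on |101>, 0 on |110>, 0 on |111>. Key observation: the block from step 2 through step 7 cancels to the identity and can be dropped.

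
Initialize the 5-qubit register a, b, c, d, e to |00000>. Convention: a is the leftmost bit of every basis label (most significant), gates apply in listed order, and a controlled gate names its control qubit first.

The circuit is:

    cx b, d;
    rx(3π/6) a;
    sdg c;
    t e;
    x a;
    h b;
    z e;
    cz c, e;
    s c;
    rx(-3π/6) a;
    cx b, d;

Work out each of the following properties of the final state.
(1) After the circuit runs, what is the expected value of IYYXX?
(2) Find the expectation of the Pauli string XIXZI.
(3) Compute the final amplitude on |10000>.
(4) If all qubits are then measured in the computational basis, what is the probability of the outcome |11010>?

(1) In the final state, IYYXX has expectation 0.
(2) In the final state, XIXZI has expectation 0.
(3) |10000> carries amplitude sqrt(2)/2 in the final state.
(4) A full measurement returns |11010> with probability 1/2.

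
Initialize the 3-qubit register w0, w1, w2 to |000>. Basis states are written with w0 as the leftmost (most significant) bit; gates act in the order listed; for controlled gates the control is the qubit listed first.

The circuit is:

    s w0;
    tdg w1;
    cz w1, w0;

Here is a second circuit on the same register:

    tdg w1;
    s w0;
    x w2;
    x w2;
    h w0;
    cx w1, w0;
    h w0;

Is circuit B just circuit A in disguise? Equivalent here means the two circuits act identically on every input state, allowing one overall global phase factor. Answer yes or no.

Yes, they are equivalent — the unitaries differ by at most a global phase.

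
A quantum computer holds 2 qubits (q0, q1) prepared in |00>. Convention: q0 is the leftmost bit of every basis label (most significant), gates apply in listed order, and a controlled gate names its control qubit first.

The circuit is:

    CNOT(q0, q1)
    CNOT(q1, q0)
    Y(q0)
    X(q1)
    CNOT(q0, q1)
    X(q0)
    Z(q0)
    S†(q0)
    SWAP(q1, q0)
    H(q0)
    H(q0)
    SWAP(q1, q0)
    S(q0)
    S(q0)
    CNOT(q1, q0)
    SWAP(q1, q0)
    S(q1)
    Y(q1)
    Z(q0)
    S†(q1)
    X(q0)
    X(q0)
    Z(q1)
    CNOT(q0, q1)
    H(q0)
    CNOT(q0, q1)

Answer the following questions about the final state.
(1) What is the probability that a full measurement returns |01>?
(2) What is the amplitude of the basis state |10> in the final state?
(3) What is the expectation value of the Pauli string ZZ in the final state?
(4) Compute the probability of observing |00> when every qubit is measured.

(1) The probability of measuring |01> is 1/2. Key observation: steps 8-13 multiply out to the identity, so the circuit reduces to the remaining gates.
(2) |10> carries amplitude -sqrt(2)*I/2 in the final state.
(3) In the final state, ZZ has expectation -1.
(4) A full measurement returns |00> with probability 0.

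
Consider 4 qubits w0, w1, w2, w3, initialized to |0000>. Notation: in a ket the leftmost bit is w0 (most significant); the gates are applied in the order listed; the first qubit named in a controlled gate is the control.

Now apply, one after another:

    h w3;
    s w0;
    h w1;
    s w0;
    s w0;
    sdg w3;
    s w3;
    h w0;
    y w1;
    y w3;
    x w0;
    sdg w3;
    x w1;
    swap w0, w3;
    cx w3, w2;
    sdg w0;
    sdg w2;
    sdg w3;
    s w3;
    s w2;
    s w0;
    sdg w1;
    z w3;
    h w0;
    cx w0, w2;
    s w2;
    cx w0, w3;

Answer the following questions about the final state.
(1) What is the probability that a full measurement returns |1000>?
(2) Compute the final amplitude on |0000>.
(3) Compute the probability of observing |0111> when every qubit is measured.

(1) Outcome |1000> occurs with probability 1/8.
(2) |0000> carries amplitude 1/4 + I/4 in the final state.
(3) The probability of measuring |0111> is 1/8.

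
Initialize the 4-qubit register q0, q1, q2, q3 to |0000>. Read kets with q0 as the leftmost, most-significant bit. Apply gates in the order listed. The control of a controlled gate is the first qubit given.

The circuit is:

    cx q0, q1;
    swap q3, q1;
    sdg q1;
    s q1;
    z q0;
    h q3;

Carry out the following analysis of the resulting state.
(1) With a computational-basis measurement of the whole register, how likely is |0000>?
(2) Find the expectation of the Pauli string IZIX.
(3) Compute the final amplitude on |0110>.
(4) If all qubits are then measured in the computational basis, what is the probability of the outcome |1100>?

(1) Outcome |0000> occurs with probability 1/2.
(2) The observable IZIX averages to 1.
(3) The amplitude on |0110> is 0.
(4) A full measurement returns |1100> with probability 0.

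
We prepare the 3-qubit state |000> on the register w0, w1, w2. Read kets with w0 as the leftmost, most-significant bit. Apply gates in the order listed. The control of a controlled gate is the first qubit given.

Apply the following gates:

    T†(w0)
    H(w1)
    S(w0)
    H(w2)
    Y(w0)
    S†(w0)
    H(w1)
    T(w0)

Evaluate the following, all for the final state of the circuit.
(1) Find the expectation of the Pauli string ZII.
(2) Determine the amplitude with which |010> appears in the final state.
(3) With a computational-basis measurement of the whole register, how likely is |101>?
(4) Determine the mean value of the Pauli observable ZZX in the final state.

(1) In the final state, ZII has expectation -1.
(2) The amplitude on |010> is 0.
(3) The probability of measuring |101> is 1/2.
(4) The observable ZZX averages to -1.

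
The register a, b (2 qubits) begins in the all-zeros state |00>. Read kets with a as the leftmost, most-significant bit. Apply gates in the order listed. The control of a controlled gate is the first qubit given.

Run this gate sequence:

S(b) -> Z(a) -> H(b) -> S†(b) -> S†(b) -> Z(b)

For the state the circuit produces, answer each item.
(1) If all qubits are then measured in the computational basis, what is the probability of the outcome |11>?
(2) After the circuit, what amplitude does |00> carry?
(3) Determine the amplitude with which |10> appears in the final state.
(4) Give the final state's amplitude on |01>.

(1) Outcome |11> occurs with probability 0.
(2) The amplitude on |00> is sqrt(2)/2.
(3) The final state's coefficient on |10> equals 0.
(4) The amplitude on |01> is sqrt(2)/2.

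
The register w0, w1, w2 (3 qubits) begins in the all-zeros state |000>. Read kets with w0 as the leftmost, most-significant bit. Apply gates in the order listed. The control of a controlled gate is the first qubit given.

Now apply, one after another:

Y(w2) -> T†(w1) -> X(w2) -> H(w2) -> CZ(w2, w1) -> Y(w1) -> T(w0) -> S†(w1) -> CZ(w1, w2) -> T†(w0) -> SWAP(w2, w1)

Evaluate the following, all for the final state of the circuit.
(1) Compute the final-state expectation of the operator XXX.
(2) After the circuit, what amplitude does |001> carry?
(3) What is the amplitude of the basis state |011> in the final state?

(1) In the final state, XXX has expectation 0.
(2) The final state's coefficient on |001> equals sqrt(2)*I/2.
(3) |011> carries amplitude -sqrt(2)*I/2 in the final state.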